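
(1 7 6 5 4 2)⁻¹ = (1 2 4 5 6 7)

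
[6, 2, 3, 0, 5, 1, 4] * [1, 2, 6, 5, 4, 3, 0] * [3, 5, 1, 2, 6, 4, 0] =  [3, 0, 4, 5, 2, 1, 6]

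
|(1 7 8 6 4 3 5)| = 7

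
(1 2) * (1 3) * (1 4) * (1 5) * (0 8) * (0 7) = (0 8 7)(1 2 3 4 5)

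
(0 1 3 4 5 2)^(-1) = (0 2 5 4 3 1)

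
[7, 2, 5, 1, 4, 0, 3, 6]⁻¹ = [5, 3, 1, 6, 4, 2, 7, 0]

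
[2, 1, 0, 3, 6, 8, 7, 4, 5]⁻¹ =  [2, 1, 0, 3, 7, 8, 4, 6, 5]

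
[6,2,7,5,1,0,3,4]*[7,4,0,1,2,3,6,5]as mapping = [0→6,1→0,2→5,3→3,4→4,5→7,6→1,7→2]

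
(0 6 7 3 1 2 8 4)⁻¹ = (0 4 8 2 1 3 7 6)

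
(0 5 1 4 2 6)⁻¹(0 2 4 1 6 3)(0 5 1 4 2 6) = (0 3 5 6 2 4)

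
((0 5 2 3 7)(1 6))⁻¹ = (0 7 3 2 5)(1 6)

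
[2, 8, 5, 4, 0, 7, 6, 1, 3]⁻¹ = [4, 7, 0, 8, 3, 2, 6, 5, 1]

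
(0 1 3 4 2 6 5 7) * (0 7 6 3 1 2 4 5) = (0 2 3 5 6)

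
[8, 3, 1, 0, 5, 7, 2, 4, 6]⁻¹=[3, 2, 6, 1, 7, 4, 8, 5, 0]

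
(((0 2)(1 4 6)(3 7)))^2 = (1 6 4)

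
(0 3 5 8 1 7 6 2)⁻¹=(0 2 6 7 1 8 5 3)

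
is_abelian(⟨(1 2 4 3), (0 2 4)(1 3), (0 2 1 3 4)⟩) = no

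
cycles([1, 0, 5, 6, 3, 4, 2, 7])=(0 1)(2 5 4 3 6)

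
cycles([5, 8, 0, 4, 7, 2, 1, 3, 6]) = (0 5 2)(1 8 6)(3 4 7)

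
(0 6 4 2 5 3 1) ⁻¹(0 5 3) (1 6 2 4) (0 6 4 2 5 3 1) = (0 4 5 2) (1 6 3) 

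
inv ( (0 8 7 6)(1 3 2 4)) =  (0 6 7 8)(1 4 2 3)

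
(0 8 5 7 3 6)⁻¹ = (0 6 3 7 5 8)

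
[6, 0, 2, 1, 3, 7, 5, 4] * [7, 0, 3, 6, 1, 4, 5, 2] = [5, 7, 3, 0, 6, 2, 4, 1]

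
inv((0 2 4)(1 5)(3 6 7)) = (0 4 2)(1 5)(3 7 6)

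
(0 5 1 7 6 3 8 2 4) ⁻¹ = (0 4 2 8 3 6 7 1 5) 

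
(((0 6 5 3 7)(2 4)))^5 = (2 4)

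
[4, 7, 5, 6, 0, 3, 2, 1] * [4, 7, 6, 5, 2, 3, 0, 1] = [2, 1, 3, 0, 4, 5, 6, 7]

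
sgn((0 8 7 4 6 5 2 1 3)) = 1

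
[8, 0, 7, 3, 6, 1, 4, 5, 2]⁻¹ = [1, 5, 8, 3, 6, 7, 4, 2, 0]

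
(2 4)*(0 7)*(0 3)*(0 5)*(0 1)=(0 7 3 5 1)(2 4)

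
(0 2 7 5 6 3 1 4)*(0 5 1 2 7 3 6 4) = (0 7 1) (2 3) (4 5) 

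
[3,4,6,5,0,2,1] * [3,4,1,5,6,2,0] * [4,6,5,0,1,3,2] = [3,2,4,5,0,6,1]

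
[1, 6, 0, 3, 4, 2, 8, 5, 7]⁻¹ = [2, 0, 5, 3, 4, 7, 1, 8, 6]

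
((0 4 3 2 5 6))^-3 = (0 2)(3 6)(4 5)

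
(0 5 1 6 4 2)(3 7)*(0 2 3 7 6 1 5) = (3 6 4)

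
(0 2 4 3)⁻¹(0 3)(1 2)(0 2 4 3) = (0 2)(1 4)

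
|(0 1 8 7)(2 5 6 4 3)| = 20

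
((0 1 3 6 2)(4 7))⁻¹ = (0 2 6 3 1)(4 7)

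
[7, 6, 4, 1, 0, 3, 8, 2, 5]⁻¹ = [4, 3, 7, 5, 2, 8, 1, 0, 6]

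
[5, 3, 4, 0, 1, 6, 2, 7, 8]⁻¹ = [3, 4, 6, 1, 2, 0, 5, 7, 8]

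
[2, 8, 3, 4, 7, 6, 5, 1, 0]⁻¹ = [8, 7, 0, 2, 3, 6, 5, 4, 1]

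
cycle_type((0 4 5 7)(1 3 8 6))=4^2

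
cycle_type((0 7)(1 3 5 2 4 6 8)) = 2.7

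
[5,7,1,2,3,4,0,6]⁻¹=[6,2,3,4,5,0,7,1]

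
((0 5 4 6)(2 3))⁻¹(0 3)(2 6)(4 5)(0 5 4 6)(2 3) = (0 3)(2 5)(4 6)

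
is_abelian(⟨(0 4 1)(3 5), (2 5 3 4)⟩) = no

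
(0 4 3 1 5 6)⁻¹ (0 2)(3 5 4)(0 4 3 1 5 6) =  (1 6 3)(2 4)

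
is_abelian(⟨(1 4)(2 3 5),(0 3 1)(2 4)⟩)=no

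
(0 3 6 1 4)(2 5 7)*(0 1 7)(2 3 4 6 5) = (0 4 1 6 7 3 5)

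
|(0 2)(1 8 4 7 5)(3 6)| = 10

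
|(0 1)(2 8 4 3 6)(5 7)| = 10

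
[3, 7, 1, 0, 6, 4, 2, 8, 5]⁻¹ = [3, 2, 6, 0, 5, 8, 4, 1, 7]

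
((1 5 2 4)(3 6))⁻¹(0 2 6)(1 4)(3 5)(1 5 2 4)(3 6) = (0 4 3)(1 5)(2 6)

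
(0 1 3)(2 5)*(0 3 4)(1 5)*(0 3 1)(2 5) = (0 2)(1 4 3)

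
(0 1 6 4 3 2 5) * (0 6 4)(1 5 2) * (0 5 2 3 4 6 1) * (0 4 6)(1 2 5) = (0 5 2 3 4 6 1)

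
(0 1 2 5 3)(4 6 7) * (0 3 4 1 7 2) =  (0 7 1)(2 5 4 6)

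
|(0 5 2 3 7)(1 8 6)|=15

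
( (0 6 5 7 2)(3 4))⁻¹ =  (0 2 7 5 6)(3 4)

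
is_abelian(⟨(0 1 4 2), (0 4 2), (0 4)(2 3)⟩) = no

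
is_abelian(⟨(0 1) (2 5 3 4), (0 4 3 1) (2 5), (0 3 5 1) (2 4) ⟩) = no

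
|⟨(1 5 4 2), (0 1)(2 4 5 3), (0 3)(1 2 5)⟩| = 720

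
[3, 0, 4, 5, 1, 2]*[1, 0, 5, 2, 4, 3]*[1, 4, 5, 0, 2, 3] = [5, 4, 2, 0, 1, 3]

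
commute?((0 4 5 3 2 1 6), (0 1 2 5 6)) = no:(0 4 5 3 2 1 6) * (0 1 2 5 6) = (0 4 6 1)(3 5), (0 1 2 5 6) * (0 4 5 3 2 1 6) = (0 6 4 5)(2 3)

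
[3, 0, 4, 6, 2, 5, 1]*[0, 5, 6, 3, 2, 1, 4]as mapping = [0→3, 1→0, 2→2, 3→4, 4→6, 5→1, 6→5]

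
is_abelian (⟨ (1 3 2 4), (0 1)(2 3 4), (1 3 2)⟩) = no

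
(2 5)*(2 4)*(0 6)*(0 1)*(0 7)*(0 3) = (0 6 1 7 3)(2 5 4)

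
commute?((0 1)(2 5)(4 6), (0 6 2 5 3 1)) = no:(0 1)(2 5)(4 6)*(0 6 2 5 3 1) = (1 6 4 2 3), (0 6 2 5 3 1)*(0 1)(2 5)(4 6) = (0 4 6 5 3)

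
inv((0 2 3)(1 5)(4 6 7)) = (0 3 2)(1 5)(4 7 6)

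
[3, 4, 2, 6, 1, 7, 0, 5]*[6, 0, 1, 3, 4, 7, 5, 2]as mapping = [0→3, 1→4, 2→1, 3→5, 4→0, 5→2, 6→6, 7→7]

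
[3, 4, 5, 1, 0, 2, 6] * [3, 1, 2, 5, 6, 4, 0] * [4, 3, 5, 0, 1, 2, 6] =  [2, 6, 1, 3, 0, 5, 4]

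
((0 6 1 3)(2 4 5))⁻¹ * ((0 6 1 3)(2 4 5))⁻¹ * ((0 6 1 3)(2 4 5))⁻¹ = (0 6 1 3)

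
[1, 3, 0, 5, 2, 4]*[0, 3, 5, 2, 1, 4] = [3, 2, 0, 4, 5, 1]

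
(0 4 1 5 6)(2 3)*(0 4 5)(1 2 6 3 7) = (0 5 3 6 4 2 7 1)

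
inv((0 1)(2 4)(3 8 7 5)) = (0 1)(2 4)(3 5 7 8)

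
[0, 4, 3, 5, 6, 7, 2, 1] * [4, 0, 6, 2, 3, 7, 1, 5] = [4, 3, 2, 7, 1, 5, 6, 0]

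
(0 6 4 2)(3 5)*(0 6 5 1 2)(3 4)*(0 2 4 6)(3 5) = (0 3 1 4 2)(5 6)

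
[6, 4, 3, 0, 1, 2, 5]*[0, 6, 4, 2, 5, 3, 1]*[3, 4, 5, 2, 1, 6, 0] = [4, 6, 5, 3, 0, 1, 2]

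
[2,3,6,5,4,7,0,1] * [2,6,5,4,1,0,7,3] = [5,4,7,0,1,3,2,6]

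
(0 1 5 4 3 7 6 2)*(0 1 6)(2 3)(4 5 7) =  (0 6 3 4 2 1 7)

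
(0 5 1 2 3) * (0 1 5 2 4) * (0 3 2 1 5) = (0 1 4 3 5)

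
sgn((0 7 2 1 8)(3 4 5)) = 1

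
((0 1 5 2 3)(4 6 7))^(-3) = (0 5 3 1 2)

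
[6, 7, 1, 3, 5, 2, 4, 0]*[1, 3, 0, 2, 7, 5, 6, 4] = [6, 4, 3, 2, 5, 0, 7, 1]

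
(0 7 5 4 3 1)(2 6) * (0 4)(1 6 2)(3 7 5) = (0 5)(1 4 7 3 6)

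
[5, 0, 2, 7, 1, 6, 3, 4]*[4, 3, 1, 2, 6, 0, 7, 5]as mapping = [0→0, 1→4, 2→1, 3→5, 4→3, 5→7, 6→2, 7→6]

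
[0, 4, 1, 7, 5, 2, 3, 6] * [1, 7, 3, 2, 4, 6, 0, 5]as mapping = [0→1, 1→4, 2→7, 3→5, 4→6, 5→3, 6→2, 7→0]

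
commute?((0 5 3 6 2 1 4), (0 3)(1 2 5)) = no:(0 5 3 6 2 1 4) * (0 3)(1 2 5) = (0 1 4 3 6 5), (0 3)(1 2 5) * (0 5 3 6 2 1 4) = (0 6 2 3 5 4)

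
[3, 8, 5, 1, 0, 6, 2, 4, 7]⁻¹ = [4, 3, 6, 0, 7, 2, 5, 8, 1]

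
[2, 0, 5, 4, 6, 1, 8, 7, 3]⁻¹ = [1, 5, 0, 8, 3, 2, 4, 7, 6]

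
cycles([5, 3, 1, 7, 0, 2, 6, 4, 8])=(0 5 2 1 3 7 4)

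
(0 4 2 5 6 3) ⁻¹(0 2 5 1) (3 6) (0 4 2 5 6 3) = (0 3) (1 4 5 6) 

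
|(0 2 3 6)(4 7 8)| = 12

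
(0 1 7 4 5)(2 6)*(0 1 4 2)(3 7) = (0 4 5 1 3 7 2 6)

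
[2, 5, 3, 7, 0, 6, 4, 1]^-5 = [7, 4, 1, 5, 3, 0, 2, 6]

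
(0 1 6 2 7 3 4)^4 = (0 7 1 3 6 4 2)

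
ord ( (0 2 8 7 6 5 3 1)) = 8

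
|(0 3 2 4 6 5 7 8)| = 8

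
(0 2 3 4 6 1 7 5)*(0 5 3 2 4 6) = (0 4)(1 7 3 6)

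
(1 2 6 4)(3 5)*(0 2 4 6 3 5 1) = (0 2 3 1 4)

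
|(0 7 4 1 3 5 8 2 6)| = 9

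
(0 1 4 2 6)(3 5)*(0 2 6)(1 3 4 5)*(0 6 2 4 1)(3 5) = (0 5 1 3)(2 6 4)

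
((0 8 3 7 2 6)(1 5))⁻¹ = (0 6 2 7 3 8)(1 5)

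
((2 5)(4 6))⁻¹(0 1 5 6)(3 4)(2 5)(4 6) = (0 1 2 4)(3 6)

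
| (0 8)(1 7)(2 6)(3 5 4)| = 6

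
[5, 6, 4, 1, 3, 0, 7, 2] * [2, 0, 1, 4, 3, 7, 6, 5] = [7, 6, 3, 0, 4, 2, 5, 1]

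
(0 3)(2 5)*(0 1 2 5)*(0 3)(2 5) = (1 5 2 3)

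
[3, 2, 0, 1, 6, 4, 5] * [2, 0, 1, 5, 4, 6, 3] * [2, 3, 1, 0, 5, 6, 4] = [6, 3, 1, 2, 0, 5, 4]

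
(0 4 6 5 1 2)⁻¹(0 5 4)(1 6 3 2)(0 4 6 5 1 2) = (0 2 5 3)(1 6 4)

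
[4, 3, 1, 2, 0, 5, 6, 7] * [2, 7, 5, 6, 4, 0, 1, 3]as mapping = [0→4, 1→6, 2→7, 3→5, 4→2, 5→0, 6→1, 7→3]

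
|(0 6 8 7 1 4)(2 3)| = 6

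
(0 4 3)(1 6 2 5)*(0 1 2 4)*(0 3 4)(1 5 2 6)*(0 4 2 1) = (0 3 5 6 4 2 1)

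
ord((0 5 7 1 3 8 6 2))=8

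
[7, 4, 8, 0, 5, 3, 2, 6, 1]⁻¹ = [3, 8, 6, 5, 1, 4, 7, 0, 2]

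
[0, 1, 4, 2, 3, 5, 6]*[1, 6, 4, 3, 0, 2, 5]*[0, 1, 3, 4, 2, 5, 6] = [1, 6, 0, 2, 4, 3, 5]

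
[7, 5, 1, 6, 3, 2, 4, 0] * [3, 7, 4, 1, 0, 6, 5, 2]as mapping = [0→2, 1→6, 2→7, 3→5, 4→1, 5→4, 6→0, 7→3]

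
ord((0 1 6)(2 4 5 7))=12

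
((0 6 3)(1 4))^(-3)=(1 4)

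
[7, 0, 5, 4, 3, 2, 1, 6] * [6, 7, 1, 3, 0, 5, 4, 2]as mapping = [0→2, 1→6, 2→5, 3→0, 4→3, 5→1, 6→7, 7→4]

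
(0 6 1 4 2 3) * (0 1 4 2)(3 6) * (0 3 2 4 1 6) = (0 2)(1 4 3 6)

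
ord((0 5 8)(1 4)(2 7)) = 6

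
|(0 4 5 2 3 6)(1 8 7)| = 6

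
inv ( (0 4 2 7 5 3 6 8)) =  (0 8 6 3 5 7 2 4)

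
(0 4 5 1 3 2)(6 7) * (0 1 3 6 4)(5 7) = (1 6 5 3 2)(4 7)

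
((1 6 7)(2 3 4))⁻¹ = (1 7 6)(2 4 3)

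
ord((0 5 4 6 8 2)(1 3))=6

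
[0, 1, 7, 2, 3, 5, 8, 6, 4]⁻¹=[0, 1, 3, 4, 8, 5, 7, 2, 6]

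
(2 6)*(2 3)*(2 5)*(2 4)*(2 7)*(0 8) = (0 8)(2 6 3 5 4 7)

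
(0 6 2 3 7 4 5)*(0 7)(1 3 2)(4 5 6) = (0 4 6 1 3)(5 7)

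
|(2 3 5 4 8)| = 5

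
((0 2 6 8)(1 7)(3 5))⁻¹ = (0 8 6 2)(1 7)(3 5)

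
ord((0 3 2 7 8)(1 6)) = 10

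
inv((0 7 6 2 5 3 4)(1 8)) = (0 4 3 5 2 6 7)(1 8)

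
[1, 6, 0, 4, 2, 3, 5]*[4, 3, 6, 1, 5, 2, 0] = [3, 0, 4, 5, 6, 1, 2]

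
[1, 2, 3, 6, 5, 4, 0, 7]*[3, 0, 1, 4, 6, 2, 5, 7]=[0, 1, 4, 5, 2, 6, 3, 7] 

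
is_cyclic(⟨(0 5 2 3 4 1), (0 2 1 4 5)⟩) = no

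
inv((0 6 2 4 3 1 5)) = (0 5 1 3 4 2 6)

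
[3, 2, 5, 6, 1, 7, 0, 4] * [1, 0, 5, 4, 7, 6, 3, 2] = [4, 5, 6, 3, 0, 2, 1, 7]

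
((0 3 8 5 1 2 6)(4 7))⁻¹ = (0 6 2 1 5 8 3)(4 7)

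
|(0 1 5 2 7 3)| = 6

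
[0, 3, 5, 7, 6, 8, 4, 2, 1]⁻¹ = [0, 8, 7, 1, 6, 2, 4, 3, 5]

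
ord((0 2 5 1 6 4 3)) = 7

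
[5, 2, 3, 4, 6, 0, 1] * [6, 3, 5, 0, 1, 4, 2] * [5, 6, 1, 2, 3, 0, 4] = [3, 0, 5, 6, 1, 4, 2]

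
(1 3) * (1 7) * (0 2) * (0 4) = (0 2 4)(1 3 7)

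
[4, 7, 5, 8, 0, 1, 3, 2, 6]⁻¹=[4, 5, 7, 6, 0, 2, 8, 1, 3]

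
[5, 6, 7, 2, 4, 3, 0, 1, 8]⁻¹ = [6, 7, 3, 5, 4, 0, 1, 2, 8]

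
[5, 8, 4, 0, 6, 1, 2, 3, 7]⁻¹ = [3, 5, 6, 7, 2, 0, 4, 8, 1]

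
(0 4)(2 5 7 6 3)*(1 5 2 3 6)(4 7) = (0 7 1 5 4)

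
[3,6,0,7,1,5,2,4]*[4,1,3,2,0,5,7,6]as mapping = [0→2,1→7,2→4,3→6,4→1,5→5,6→3,7→0]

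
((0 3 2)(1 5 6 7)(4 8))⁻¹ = (0 2 3)(1 7 6 5)(4 8)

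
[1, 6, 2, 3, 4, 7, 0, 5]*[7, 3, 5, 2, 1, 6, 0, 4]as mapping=[0→3, 1→0, 2→5, 3→2, 4→1, 5→4, 6→7, 7→6]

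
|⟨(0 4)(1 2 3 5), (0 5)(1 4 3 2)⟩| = 36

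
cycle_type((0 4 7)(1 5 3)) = 3^2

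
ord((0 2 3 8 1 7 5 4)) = 8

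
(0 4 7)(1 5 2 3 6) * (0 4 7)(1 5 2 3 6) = (0 7 4)(1 2 6 5 3)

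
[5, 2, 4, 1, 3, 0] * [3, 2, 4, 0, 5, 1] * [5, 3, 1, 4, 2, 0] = [3, 2, 0, 1, 5, 4]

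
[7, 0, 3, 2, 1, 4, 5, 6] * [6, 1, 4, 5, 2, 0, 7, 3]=[3, 6, 5, 4, 1, 2, 0, 7]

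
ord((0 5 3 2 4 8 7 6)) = 8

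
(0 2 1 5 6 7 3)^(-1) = (0 3 7 6 5 1 2)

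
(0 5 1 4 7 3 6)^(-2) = (0 3 4 5 6 7 1)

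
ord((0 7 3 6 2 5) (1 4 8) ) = 6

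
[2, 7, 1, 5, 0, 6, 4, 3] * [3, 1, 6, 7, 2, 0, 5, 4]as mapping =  [0→6, 1→4, 2→1, 3→0, 4→3, 5→5, 6→2, 7→7]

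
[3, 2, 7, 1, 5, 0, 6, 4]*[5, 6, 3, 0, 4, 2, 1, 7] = [0, 3, 7, 6, 2, 5, 1, 4]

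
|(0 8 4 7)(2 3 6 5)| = 4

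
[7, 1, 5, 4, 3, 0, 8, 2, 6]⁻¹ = [5, 1, 7, 4, 3, 2, 8, 0, 6]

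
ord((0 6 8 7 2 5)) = 6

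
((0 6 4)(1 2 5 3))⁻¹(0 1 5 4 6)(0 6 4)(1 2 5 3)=(0 4 6 2 3)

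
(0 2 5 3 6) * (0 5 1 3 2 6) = (0 6 5 2 1 3)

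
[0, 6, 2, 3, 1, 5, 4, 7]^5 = [0, 4, 2, 3, 6, 5, 1, 7]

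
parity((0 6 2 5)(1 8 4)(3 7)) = even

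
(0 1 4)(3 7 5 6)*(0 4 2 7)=(0 1 2 7 5 6 3)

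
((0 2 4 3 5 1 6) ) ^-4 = (0 3 6 4 1 2 5) 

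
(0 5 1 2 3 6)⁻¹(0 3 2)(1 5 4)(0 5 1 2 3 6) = (1 4 2)(3 5 6)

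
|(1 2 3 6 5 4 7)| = 7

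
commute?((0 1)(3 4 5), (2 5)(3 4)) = no:(0 1)(3 4 5) * (2 5)(3 4) = (0 1)(2 5 4), (2 5)(3 4) * (0 1)(3 4 5) = (0 1)(2 3 5)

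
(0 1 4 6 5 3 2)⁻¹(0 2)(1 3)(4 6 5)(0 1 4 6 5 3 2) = (0 1)(2 4)(3 6 5)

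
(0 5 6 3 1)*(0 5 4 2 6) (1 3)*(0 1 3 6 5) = (0 4 2 5 1) (3 6) 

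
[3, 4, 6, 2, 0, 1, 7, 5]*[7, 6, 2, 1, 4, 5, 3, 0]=[1, 4, 3, 2, 7, 6, 0, 5]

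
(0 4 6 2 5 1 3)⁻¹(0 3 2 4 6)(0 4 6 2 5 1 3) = (0 5 6 2 4)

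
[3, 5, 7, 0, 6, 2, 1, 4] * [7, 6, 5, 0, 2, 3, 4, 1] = [0, 3, 1, 7, 4, 5, 6, 2]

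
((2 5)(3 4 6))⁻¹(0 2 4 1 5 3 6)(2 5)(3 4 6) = (0 5 6 1 2 4 3)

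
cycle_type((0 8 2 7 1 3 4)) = 7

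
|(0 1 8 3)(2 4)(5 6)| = 4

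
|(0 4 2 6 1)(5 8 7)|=15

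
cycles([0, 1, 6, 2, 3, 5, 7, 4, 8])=(2 6 7 4 3)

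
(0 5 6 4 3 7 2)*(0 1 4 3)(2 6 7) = (0 5 7 6 3 2 1 4)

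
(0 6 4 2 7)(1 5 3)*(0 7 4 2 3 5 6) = (1 6 2 4 3)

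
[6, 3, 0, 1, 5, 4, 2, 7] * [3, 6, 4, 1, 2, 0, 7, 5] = [7, 1, 3, 6, 0, 2, 4, 5]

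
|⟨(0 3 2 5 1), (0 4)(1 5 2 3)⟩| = 360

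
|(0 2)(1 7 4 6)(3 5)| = 4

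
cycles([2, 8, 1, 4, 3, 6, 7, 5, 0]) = (0 2 1 8)(3 4)(5 6 7)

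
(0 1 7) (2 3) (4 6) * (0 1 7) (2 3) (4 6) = (0 7 1) 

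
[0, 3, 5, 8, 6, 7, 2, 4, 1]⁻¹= [0, 8, 6, 1, 7, 2, 4, 5, 3]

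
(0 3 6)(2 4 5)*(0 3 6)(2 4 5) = (0 6 3)(2 5 4)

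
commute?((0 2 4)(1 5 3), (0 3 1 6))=no:(0 2 4)(1 5 3) * (0 3 1 6)=(0 2 4 3 6)(1 5), (0 3 1 6) * (0 2 4)(1 5 3)=(0 1 6 2 4)(3 5)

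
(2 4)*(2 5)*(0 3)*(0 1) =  (0 3 1)(2 4 5)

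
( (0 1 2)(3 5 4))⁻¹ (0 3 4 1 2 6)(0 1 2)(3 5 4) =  (0 6 1 5 3 2)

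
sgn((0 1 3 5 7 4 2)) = 1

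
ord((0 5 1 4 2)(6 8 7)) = 15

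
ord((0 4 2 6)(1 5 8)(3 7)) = 12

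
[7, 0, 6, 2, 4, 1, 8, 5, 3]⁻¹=[1, 5, 3, 8, 4, 7, 2, 0, 6]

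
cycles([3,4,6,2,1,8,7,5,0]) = (0 3 2 6 7 5 8)(1 4)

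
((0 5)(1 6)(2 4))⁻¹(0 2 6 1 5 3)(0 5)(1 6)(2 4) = (0 3 5 4 1 6)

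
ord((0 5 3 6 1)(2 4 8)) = 15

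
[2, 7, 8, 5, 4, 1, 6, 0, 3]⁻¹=[7, 5, 0, 8, 4, 3, 6, 1, 2]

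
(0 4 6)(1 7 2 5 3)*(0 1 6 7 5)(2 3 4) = (0 2)(1 5 4 7 3 6)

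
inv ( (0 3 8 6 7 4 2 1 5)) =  (0 5 1 2 4 7 6 8 3)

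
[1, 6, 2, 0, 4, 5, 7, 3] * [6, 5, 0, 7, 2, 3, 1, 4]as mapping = [0→5, 1→1, 2→0, 3→6, 4→2, 5→3, 6→4, 7→7]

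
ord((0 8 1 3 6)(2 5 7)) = 15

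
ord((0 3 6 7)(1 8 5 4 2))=20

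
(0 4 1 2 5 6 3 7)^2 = (0 1 5 3)(2 6 7 4)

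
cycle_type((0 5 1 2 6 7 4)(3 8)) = 2.7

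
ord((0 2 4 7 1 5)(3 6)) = 6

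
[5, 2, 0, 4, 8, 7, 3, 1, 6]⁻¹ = [2, 7, 1, 6, 3, 0, 8, 5, 4]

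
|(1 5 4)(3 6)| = 6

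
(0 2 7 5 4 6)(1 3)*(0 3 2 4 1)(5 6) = (0 4 5 1 2 7 6 3)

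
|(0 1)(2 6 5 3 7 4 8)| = 14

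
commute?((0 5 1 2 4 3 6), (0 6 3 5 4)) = no:(0 5 1 2 4 3 6)*(0 6 3 5 4) = (0 4 5 1 2), (0 6 3 5 4)*(0 5 1 2 4 3 6) = (1 2 4 5 3)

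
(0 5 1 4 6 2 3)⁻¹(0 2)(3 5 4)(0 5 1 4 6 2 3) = (0 1 6)(3 5)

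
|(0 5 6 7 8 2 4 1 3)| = 9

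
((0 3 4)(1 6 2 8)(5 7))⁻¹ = (0 4 3)(1 8 2 6)(5 7)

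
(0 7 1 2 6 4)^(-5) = (0 7 1 2 6 4)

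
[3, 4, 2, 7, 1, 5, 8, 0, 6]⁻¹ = [7, 4, 2, 0, 1, 5, 8, 3, 6]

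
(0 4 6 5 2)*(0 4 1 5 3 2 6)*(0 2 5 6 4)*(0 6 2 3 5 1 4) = (0 4 3 1 2 6 5)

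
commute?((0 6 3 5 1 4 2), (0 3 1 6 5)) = no:(0 6 3 5 1 4 2)*(0 3 1 6 5) = (0 5 6 1 4 2 3), (0 3 1 6 5)*(0 6 3 5 1 4 2) = (0 5 6 1 3 4 2)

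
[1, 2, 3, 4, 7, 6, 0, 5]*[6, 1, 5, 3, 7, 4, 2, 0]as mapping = [0→1, 1→5, 2→3, 3→7, 4→0, 5→2, 6→6, 7→4]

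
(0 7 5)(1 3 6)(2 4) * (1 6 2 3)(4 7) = (0 4 3 2 7 5)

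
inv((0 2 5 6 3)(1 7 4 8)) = (0 3 6 5 2)(1 8 4 7)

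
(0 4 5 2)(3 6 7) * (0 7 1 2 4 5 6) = (0 5 4 6 1 2 7 3)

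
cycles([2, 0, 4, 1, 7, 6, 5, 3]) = (0 2 4 7 3 1)(5 6)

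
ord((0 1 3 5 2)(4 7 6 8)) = 20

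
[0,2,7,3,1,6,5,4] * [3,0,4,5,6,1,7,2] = [3,4,2,5,0,7,1,6]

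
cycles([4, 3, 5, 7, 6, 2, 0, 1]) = (0 4 6) (1 3 7) (2 5) 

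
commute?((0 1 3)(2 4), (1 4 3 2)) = no:(0 1 3)(2 4) * (1 4 3 2) = (0 4 1 2 3), (1 4 3 2) * (0 1 3)(2 4) = (0 1 2 3 4)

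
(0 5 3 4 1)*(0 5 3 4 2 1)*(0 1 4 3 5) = (0 5 3 2 4 1)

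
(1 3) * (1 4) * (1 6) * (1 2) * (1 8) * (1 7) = (1 3 4 6 2 8 7)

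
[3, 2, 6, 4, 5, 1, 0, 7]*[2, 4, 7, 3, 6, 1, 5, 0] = [3, 7, 5, 6, 1, 4, 2, 0]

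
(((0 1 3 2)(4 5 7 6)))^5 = (0 1 3 2)(4 5 7 6)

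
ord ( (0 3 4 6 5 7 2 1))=8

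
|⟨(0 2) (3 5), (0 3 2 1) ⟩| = 120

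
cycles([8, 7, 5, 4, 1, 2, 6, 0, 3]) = (0 8 3 4 1 7)(2 5)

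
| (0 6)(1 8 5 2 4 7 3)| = 14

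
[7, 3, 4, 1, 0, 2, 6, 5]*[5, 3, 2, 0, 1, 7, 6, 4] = [4, 0, 1, 3, 5, 2, 6, 7]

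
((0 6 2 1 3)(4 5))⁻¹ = (0 3 1 2 6)(4 5)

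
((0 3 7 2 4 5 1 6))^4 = (0 4)(1 7)(2 6)(3 5)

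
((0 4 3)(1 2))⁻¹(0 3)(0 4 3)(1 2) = (0 4)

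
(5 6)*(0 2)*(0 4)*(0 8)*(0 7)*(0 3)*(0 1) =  (0 2 4 8 7 3 1)(5 6)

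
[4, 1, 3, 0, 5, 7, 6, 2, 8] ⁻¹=[3, 1, 7, 2, 0, 4, 6, 5, 8] 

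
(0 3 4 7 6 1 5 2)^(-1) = (0 2 5 1 6 7 4 3)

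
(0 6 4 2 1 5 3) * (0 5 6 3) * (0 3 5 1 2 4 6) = (0 5 3 1)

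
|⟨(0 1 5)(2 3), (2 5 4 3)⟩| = 720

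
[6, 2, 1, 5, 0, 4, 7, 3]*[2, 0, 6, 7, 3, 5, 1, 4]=[1, 6, 0, 5, 2, 3, 4, 7]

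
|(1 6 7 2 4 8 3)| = 7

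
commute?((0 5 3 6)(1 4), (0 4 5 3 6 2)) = no:(0 5 3 6)(1 4) * (0 4 5 3 6 2) = (0 3 2)(1 5 6 4), (0 4 5 3 6 2) * (0 5 3 6)(1 4) = (0 1 4 3)(2 5 6)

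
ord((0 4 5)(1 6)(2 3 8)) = 6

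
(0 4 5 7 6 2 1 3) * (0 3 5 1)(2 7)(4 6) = (0 6 7 4 1 5 2)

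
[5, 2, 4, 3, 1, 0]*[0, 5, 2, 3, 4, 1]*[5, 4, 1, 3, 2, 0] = [4, 1, 2, 3, 0, 5]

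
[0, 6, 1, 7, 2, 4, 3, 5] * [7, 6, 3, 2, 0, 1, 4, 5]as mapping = [0→7, 1→4, 2→6, 3→5, 4→3, 5→0, 6→2, 7→1]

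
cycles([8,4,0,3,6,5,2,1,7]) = (0 8 7 1 4 6 2)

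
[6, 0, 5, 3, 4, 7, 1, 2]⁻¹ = [1, 6, 7, 3, 4, 2, 0, 5]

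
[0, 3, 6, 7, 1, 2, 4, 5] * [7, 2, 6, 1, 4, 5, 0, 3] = [7, 1, 0, 3, 2, 6, 4, 5]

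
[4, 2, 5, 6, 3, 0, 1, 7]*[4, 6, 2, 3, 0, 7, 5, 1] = [0, 2, 7, 5, 3, 4, 6, 1]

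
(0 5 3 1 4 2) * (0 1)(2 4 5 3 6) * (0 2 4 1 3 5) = (0 5 6 4 1)(2 3)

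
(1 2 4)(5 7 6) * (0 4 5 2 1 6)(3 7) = (0 4 6 2 5 3 7)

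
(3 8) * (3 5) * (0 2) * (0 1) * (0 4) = (0 2 1 4)(3 8 5)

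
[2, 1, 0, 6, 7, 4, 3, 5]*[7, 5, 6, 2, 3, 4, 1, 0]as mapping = [0→6, 1→5, 2→7, 3→1, 4→0, 5→3, 6→2, 7→4]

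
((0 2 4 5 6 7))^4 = (0 6 4)(2 7 5)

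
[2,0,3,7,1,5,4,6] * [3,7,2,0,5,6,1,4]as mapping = [0→2,1→3,2→0,3→4,4→7,5→6,6→5,7→1]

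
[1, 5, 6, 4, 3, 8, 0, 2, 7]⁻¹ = [6, 0, 7, 4, 3, 1, 2, 8, 5]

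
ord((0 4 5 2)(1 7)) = 4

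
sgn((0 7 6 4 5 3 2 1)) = -1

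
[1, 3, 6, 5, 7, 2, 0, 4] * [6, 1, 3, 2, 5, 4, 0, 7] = [1, 2, 0, 4, 7, 3, 6, 5]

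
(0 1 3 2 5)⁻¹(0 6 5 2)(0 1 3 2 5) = (0 5 1 6)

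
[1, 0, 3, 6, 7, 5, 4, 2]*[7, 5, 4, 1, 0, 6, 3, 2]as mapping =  [0→5, 1→7, 2→1, 3→3, 4→2, 5→6, 6→0, 7→4]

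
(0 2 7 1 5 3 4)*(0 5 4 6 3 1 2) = (1 4 5)(2 7)(3 6)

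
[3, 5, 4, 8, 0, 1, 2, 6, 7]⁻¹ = [4, 5, 6, 0, 2, 1, 7, 8, 3]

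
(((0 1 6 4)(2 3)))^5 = (0 1 6 4)(2 3)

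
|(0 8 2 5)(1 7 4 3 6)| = 20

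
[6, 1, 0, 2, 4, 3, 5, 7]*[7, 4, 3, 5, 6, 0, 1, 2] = [1, 4, 7, 3, 6, 5, 0, 2]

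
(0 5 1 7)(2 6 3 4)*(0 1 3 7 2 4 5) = (1 2 6 7)(3 5)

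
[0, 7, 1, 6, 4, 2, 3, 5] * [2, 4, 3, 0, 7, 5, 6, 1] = [2, 1, 4, 6, 7, 3, 0, 5]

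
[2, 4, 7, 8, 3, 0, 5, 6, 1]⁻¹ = [5, 8, 0, 4, 1, 6, 7, 2, 3]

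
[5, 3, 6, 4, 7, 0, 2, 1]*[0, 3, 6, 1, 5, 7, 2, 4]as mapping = [0→7, 1→1, 2→2, 3→5, 4→4, 5→0, 6→6, 7→3]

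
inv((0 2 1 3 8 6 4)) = (0 4 6 8 3 1 2)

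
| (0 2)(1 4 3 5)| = 4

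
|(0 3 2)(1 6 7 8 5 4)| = 6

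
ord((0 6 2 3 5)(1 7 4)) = 15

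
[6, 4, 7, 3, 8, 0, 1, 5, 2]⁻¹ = [5, 6, 8, 3, 1, 7, 0, 2, 4]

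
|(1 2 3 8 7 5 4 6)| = 8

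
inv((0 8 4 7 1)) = (0 1 7 4 8)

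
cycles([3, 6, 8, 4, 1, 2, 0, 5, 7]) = (0 3 4 1 6) (2 8 7 5) 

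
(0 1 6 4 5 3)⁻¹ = (0 3 5 4 6 1)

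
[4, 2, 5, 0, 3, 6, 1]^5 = [3, 2, 5, 4, 0, 6, 1]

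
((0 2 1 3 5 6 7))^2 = (0 1 5 7 2 3 6)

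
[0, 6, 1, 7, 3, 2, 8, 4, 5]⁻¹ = [0, 2, 5, 4, 7, 8, 1, 3, 6]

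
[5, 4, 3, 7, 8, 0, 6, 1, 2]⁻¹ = [5, 7, 8, 2, 1, 0, 6, 3, 4]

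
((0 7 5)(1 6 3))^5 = (0 5 7)(1 3 6)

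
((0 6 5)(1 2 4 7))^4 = (0 6 5)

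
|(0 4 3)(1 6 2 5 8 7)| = 6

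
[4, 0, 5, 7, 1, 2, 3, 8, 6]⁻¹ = [1, 4, 5, 6, 0, 2, 8, 3, 7]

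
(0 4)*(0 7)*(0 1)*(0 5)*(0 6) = (0 4 7 1 5 6)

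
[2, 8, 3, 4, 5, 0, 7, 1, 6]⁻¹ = [5, 7, 0, 2, 3, 4, 8, 6, 1]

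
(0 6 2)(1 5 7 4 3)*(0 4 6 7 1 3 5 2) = (0 7 6)(1 2 4 5)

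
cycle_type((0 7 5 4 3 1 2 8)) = 8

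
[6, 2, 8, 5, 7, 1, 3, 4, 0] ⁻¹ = [8, 5, 1, 6, 7, 3, 0, 4, 2] 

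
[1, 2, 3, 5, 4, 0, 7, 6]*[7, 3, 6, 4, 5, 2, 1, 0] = [3, 6, 4, 2, 5, 7, 0, 1]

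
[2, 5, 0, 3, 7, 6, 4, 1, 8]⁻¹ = [2, 7, 0, 3, 6, 1, 5, 4, 8]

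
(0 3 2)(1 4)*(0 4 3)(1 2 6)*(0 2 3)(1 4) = (0 2 1)(3 6 4)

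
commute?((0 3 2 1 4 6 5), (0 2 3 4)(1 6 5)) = no:(0 3 2 1 4 6 5)*(0 2 3 4)(1 6 5) = (0 4 5 2 6 1), (0 2 3 4)(1 6 5)*(0 3 2 1 4 6 5) = (0 1 5 4 3 6)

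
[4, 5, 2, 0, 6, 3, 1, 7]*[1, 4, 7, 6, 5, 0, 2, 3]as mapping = [0→5, 1→0, 2→7, 3→1, 4→2, 5→6, 6→4, 7→3]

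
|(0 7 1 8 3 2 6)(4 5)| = 14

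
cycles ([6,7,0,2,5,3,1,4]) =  (0 6 1 7 4 5 3 2)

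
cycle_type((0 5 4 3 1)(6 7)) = 2.5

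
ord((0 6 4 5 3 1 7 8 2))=9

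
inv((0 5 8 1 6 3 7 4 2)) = (0 2 4 7 3 6 1 8 5)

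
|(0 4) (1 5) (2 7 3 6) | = 4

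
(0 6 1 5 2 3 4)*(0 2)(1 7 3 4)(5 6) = (0 5)(1 6 7 3)(2 4)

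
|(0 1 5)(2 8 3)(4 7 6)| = 3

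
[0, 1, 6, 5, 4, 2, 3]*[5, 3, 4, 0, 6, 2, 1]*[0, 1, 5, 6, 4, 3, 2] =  [3, 6, 1, 5, 2, 4, 0] 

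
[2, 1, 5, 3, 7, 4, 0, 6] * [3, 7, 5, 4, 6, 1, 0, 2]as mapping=[0→5, 1→7, 2→1, 3→4, 4→2, 5→6, 6→3, 7→0]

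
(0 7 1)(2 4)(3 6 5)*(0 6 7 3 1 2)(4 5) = (0 3 7 2 5 1 6 4)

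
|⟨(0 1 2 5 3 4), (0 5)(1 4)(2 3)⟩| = 48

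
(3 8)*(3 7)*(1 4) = (1 4)(3 8 7)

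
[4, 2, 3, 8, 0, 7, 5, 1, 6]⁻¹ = [4, 7, 1, 2, 0, 6, 8, 5, 3]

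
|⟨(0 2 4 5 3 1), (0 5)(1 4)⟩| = 24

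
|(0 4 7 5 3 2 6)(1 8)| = 14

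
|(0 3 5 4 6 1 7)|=7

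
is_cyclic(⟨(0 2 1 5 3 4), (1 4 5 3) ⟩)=no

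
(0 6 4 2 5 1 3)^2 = (0 4 5 3 6 2 1)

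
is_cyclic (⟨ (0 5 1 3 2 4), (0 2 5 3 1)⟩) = no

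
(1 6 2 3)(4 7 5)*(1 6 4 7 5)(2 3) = (1 4 5 7)(3 6)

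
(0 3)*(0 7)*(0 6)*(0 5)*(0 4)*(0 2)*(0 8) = (0 3 7 6 5 4 2 8)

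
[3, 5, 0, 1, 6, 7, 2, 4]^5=[4, 2, 7, 6, 1, 0, 5, 3]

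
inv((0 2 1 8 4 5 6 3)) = (0 3 6 5 4 8 1 2)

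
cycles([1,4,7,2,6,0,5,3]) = (0 1 4 6 5)(2 7 3)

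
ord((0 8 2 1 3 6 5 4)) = 8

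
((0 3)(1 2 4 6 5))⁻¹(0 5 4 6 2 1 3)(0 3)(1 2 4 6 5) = (0 3 1 6 5 4 2)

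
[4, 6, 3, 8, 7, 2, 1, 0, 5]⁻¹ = [7, 6, 5, 2, 0, 8, 1, 4, 3]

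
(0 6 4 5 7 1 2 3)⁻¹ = (0 3 2 1 7 5 4 6)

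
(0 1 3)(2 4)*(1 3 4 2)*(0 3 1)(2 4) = (0 1 2 4)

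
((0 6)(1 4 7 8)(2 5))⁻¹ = (0 6)(1 8 7 4)(2 5)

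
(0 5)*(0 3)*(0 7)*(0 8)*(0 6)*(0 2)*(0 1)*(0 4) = (0 5 3 7 8 6 2 1 4) 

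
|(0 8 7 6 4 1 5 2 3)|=9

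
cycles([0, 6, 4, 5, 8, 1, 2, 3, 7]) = (1 6 2 4 8 7 3 5) 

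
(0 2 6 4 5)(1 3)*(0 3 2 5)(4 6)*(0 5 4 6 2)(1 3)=(0 4 5 1)(2 6)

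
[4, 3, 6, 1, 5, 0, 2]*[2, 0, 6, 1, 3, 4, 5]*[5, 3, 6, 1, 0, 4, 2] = [1, 3, 4, 5, 0, 6, 2]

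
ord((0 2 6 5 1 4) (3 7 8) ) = 6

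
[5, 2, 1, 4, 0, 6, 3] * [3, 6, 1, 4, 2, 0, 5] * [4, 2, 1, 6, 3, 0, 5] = [4, 2, 5, 1, 6, 0, 3]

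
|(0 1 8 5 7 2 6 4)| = 8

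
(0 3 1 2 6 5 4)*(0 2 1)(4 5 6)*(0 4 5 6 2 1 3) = (1 3 4)(2 5 6)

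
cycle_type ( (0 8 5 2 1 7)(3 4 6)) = 3.6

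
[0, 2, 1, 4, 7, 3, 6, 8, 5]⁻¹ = [0, 2, 1, 5, 3, 8, 6, 4, 7]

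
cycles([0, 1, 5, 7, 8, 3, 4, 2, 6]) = (2 5 3 7)(4 8 6)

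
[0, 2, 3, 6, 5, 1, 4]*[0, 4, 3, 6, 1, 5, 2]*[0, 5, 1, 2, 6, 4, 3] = [0, 2, 3, 1, 4, 6, 5]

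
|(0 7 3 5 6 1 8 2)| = 8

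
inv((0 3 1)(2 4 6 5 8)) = (0 1 3)(2 8 5 6 4)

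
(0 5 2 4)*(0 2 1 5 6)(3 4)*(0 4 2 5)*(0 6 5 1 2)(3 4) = (0 5 2 4 1 6 3)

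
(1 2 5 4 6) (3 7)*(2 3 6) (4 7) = (1 3 4 2 5 7 6) 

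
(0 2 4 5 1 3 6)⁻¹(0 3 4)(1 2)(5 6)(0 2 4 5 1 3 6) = (0 1)(2 6 5)(3 4)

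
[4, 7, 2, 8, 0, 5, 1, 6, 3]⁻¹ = [4, 6, 2, 8, 0, 5, 7, 1, 3]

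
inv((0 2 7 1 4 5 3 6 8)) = (0 8 6 3 5 4 1 7 2)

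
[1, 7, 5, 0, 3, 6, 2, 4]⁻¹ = [3, 0, 6, 4, 7, 2, 5, 1]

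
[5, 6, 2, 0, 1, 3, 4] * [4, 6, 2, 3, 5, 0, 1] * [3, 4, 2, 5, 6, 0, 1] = [3, 4, 2, 6, 1, 5, 0]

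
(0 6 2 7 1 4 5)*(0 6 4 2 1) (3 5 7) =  (0 4 7) (1 2 3 5 6) 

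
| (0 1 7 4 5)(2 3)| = 10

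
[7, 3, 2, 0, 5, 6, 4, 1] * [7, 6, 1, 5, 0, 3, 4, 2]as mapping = [0→2, 1→5, 2→1, 3→7, 4→3, 5→4, 6→0, 7→6]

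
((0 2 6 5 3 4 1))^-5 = (0 6 3 1 2 5 4)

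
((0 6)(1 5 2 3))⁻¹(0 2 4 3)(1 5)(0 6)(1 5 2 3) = (1 6 3 4)(2 5)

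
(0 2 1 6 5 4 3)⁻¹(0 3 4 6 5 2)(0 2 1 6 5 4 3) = (0 3 5 4 1 2)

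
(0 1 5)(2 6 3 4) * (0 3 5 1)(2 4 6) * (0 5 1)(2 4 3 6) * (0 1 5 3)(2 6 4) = (0 3 6 5 4)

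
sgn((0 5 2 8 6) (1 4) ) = -1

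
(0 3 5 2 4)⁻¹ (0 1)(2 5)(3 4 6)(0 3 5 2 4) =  (0 6 5)(1 3)(2 4)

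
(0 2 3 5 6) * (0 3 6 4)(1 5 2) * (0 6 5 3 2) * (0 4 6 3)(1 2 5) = (0 2 1)(3 4)(5 6)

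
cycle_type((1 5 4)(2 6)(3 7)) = 2^2.3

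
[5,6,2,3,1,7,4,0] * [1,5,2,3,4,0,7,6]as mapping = [0→0,1→7,2→2,3→3,4→5,5→6,6→4,7→1]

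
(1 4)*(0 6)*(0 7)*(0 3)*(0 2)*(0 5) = (0 6 7 3 2 5)(1 4)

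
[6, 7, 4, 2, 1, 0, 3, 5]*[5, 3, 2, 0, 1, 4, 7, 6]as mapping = [0→7, 1→6, 2→1, 3→2, 4→3, 5→5, 6→0, 7→4]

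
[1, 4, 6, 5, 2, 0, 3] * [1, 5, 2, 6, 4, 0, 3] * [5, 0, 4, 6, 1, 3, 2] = [3, 1, 6, 5, 4, 0, 2]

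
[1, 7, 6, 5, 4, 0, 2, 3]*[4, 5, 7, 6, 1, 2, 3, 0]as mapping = [0→5, 1→0, 2→3, 3→2, 4→1, 5→4, 6→7, 7→6]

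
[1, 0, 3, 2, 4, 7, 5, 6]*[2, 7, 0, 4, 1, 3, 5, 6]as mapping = [0→7, 1→2, 2→4, 3→0, 4→1, 5→6, 6→3, 7→5]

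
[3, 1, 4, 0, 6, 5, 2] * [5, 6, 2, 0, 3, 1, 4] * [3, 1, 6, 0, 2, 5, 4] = [3, 4, 0, 5, 2, 1, 6]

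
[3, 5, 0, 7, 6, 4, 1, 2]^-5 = [2, 6, 7, 0, 5, 1, 4, 3]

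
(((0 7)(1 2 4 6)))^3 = (0 7)(1 6 4 2)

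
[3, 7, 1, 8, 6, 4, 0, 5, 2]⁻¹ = [6, 2, 8, 0, 5, 7, 4, 1, 3]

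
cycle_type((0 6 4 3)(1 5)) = 2.4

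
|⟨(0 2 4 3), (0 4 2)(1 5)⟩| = 48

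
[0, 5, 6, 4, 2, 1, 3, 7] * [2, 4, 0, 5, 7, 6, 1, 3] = [2, 6, 1, 7, 0, 4, 5, 3]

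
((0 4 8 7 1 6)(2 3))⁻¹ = (0 6 1 7 8 4)(2 3)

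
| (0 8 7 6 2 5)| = 6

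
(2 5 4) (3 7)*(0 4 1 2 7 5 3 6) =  (0 4 7 6) (1 2 3 5) 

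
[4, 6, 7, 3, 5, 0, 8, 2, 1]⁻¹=[5, 8, 7, 3, 0, 4, 1, 2, 6]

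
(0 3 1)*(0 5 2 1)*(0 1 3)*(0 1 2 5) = (0 1)(2 3)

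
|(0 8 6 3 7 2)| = 6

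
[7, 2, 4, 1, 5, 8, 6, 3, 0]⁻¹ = [8, 3, 1, 7, 2, 4, 6, 0, 5]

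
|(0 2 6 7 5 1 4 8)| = 8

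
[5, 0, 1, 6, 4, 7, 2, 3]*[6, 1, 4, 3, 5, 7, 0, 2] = [7, 6, 1, 0, 5, 2, 4, 3]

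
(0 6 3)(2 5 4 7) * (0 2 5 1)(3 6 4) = (0 4 7 5 3 2 1)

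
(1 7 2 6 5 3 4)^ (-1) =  (1 4 3 5 6 2 7)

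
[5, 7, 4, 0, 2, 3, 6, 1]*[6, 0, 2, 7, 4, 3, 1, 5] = [3, 5, 4, 6, 2, 7, 1, 0]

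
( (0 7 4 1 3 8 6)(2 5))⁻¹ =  (0 6 8 3 1 4 7)(2 5)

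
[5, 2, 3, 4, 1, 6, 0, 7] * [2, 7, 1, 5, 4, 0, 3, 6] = [0, 1, 5, 4, 7, 3, 2, 6]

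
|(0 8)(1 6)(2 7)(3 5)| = 2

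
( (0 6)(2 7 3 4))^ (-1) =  (0 6)(2 4 3 7)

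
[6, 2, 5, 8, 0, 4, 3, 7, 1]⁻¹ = [4, 8, 1, 6, 5, 2, 0, 7, 3]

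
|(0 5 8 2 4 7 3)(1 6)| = 14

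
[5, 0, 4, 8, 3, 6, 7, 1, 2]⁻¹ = [1, 7, 8, 4, 2, 0, 5, 6, 3]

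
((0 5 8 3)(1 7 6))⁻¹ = (0 3 8 5)(1 6 7)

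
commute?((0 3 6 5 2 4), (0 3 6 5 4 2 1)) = no:(0 3 6 5 2 4) * (0 3 6 5 4 2 1) = (0 6 4 3 5 1), (0 3 6 5 4 2 1) * (0 3 6 5 2 4) = (0 6 2 1 3 5)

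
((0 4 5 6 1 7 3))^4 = (0 1 4 7 5 3 6)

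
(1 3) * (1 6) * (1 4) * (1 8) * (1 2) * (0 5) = (0 5)(1 3 6 4 8 2)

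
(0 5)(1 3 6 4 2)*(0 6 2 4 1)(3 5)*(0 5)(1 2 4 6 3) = (0 1)(2 5 3 4 6)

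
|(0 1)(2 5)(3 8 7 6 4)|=10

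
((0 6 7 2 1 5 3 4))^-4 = (0 1)(2 4)(3 7)(5 6)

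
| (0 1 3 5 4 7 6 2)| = 8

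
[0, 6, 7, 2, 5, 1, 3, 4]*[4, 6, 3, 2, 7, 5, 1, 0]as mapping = [0→4, 1→1, 2→0, 3→3, 4→5, 5→6, 6→2, 7→7]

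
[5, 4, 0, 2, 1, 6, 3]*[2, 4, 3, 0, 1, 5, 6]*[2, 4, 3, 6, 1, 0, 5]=[0, 4, 3, 6, 1, 5, 2]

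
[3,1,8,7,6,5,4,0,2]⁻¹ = [7,1,8,0,6,5,4,3,2]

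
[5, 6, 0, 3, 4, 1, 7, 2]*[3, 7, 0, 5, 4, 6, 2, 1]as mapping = [0→6, 1→2, 2→3, 3→5, 4→4, 5→7, 6→1, 7→0]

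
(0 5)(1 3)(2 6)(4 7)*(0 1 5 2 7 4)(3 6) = (0 2 3 5 1 6 7)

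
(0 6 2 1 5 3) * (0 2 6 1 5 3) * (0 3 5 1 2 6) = (0 2 1 5 3 6)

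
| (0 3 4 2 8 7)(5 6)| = 6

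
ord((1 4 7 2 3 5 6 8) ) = 8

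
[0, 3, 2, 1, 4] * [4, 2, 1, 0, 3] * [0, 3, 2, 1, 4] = [4, 0, 3, 2, 1] 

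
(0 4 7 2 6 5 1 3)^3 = (0 2 1 4 6 3 7 5)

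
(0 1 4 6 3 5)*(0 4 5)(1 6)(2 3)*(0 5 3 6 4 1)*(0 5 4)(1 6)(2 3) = (1 2)(3 4 5 6)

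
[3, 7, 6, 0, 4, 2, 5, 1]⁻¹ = [3, 7, 5, 0, 4, 6, 2, 1]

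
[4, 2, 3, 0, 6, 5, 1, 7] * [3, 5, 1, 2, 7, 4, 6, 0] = [7, 1, 2, 3, 6, 4, 5, 0]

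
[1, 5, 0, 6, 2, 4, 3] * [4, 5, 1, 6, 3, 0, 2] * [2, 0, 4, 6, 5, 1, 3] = [1, 2, 5, 4, 0, 6, 3]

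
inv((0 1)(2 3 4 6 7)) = (0 1)(2 7 6 4 3)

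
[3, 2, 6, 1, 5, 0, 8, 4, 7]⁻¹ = [5, 3, 1, 0, 7, 4, 2, 8, 6]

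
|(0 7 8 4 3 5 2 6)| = 8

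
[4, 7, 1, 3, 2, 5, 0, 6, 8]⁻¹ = [6, 2, 4, 3, 0, 5, 7, 1, 8]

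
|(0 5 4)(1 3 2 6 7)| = 15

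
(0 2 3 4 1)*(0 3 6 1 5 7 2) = (1 3 4 5 7 2 6)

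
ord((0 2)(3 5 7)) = 6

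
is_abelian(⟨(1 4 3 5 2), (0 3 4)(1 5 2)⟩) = no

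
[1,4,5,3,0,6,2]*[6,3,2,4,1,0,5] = [3,1,0,4,6,5,2]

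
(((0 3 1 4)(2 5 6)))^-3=(0 3 1 4)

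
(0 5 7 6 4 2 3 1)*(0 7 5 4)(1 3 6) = (0 4 2 6)(1 7)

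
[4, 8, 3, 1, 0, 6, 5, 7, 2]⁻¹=[4, 3, 8, 2, 0, 6, 5, 7, 1]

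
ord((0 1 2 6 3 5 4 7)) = 8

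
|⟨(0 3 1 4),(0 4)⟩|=24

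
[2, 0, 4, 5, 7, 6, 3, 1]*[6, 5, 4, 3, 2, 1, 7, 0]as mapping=[0→4, 1→6, 2→2, 3→1, 4→0, 5→7, 6→3, 7→5]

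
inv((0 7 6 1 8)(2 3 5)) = (0 8 1 6 7)(2 5 3)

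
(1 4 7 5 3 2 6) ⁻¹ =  (1 6 2 3 5 7 4) 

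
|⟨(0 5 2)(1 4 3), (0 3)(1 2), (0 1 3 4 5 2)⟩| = 720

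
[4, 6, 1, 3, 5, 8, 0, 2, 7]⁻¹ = [6, 2, 7, 3, 0, 4, 1, 8, 5]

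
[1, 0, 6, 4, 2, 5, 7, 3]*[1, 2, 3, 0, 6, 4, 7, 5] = [2, 1, 7, 6, 3, 4, 5, 0]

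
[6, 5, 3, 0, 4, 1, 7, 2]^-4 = [6, 1, 3, 0, 4, 5, 7, 2]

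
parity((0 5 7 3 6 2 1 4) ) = odd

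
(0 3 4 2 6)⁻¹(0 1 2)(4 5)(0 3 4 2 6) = (1 6 3)(2 5)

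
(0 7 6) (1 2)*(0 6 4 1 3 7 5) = (0 5) (1 2 3 7 4) 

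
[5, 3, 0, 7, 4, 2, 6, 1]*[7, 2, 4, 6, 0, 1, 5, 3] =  [1, 6, 7, 3, 0, 4, 5, 2]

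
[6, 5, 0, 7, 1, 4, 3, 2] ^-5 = [0, 5, 2, 3, 1, 4, 6, 7] 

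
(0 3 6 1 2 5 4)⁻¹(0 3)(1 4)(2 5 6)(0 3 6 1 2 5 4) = (0 2)(1 5 4)(3 6)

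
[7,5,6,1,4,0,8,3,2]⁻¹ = [5,3,8,7,4,1,2,0,6]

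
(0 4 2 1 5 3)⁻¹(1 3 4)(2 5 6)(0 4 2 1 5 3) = (0 2 5)(1 3 6)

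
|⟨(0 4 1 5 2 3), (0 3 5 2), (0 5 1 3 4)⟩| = 720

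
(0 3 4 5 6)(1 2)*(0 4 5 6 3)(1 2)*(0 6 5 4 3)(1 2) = (0 6 3 4 5)(1 2)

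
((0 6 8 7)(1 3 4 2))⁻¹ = (0 7 8 6)(1 2 4 3)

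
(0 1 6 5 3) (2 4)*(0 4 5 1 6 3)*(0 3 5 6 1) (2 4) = (0 1 5 3 2 6) 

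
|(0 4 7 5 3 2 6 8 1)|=9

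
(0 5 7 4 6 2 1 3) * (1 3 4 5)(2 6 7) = (0 1 4 7 5 2 3)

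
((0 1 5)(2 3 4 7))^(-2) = (0 1 5)(2 4)(3 7)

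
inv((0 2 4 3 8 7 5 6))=(0 6 5 7 8 3 4 2)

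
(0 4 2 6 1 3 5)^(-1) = (0 5 3 1 6 2 4)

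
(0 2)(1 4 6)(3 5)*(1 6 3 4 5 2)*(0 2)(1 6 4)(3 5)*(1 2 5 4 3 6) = (0 1 6 3)(2 5)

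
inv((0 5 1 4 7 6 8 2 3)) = (0 3 2 8 6 7 4 1 5)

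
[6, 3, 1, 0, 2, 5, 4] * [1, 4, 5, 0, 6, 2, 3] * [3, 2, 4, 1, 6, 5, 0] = [1, 3, 6, 2, 5, 4, 0]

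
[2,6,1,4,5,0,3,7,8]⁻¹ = [5,2,0,6,3,4,1,7,8]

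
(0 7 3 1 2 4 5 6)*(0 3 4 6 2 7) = (1 7 4 5 2 6 3)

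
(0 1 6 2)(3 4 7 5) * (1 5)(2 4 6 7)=(0 5 3 6 4 2)(1 7)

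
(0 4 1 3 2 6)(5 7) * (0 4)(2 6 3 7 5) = (1 7 2 3 6 4)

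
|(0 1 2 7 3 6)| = 6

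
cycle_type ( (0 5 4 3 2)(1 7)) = 2.5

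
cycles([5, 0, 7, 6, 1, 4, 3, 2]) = (0 5 4 1) (2 7) (3 6) 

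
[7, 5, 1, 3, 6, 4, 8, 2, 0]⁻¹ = [8, 2, 7, 3, 5, 1, 4, 0, 6]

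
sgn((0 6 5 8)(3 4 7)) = -1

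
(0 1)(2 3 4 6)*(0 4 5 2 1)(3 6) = (1 4 3 5 2 6)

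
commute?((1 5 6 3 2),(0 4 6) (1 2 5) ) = no:(1 5 6 3 2) * (0 4 6) (1 2 5) = (0 4 6 3 5),(0 4 6) (1 2 5) * (1 5 6 3 2) = (0 4 3 2 6) 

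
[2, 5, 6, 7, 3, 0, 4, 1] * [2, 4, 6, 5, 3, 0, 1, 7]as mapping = [0→6, 1→0, 2→1, 3→7, 4→5, 5→2, 6→3, 7→4]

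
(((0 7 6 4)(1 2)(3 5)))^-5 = (0 4 6 7)(1 2)(3 5)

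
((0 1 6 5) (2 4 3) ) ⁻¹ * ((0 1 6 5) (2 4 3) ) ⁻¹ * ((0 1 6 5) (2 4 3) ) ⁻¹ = (0 1 6 5) 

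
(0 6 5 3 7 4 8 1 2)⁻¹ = (0 2 1 8 4 7 3 5 6)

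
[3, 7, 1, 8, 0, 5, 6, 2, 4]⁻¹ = [4, 2, 7, 0, 8, 5, 6, 1, 3]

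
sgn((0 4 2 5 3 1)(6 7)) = 1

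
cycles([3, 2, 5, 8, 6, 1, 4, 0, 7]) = (0 3 8 7)(1 2 5)(4 6)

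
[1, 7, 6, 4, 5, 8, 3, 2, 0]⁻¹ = [8, 0, 7, 6, 3, 4, 2, 1, 5]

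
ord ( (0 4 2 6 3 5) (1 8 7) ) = 6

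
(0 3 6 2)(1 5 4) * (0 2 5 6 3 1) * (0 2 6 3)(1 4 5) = (0 4 2 6 1 3)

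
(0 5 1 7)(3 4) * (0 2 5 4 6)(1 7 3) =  (0 4 1 3 6)(2 5 7)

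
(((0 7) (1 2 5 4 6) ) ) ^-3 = (0 7) (1 5 6 2 4) 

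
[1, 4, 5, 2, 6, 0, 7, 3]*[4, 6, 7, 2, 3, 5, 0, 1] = [6, 3, 5, 7, 0, 4, 1, 2]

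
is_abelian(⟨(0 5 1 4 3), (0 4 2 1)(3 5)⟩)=no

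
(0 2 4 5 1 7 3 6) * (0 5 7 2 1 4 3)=(0 1 2 3 6 5 4 7)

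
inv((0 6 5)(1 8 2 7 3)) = (0 5 6)(1 3 7 2 8)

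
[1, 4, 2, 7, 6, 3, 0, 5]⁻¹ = [6, 0, 2, 5, 1, 7, 4, 3]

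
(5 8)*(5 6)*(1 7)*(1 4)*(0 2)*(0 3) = (0 2 3)(1 7 4)(5 8 6)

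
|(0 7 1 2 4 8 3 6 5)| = 9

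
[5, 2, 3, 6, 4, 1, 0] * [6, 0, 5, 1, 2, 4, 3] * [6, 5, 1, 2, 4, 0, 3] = [4, 0, 5, 2, 1, 6, 3]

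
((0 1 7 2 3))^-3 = (0 7 3 1 2)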